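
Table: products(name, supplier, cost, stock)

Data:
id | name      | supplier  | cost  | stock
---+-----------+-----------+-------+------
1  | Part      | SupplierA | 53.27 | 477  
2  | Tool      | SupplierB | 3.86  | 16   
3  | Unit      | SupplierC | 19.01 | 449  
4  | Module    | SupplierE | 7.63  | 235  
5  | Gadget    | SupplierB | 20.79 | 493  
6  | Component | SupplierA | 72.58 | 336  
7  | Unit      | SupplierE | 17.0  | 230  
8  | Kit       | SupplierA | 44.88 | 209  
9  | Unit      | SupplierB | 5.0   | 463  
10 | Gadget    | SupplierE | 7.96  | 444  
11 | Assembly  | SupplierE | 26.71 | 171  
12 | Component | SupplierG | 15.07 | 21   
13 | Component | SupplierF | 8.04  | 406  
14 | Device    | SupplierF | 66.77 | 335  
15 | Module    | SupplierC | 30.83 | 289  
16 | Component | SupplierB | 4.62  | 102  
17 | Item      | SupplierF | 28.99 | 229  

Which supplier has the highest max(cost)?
SELECT supplier, MAX(cost) as val
FROM products
GROUP BY supplier
ORDER BY val DESC
LIMIT 1

Result: SupplierA with max(cost) = 72.58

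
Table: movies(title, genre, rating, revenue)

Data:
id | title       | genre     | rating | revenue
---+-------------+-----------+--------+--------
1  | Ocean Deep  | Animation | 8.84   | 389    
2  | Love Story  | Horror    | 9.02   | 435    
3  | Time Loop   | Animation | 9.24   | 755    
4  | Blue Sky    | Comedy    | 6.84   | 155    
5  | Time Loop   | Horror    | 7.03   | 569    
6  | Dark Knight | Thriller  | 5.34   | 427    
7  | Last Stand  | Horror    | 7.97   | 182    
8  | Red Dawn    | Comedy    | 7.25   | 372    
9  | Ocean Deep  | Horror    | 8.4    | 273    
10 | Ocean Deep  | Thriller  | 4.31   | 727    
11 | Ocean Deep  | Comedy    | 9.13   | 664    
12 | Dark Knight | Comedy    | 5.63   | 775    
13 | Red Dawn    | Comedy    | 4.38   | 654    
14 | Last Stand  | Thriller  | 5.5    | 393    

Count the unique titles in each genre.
SELECT genre, COUNT(DISTINCT title)
FROM movies
GROUP BY genre

Result:
  Animation: 2 distinct
  Comedy: 4 distinct
  Horror: 4 distinct
  Thriller: 3 distinct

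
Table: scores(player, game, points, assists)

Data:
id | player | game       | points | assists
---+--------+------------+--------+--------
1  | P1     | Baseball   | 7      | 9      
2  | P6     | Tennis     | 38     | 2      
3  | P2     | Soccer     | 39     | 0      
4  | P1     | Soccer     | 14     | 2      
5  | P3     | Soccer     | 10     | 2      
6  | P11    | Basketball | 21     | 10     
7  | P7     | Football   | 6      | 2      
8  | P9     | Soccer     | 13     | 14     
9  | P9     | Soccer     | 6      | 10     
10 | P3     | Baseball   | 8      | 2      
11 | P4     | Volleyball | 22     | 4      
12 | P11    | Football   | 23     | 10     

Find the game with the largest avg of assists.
SELECT game, AVG(assists) as val
FROM scores
GROUP BY game
ORDER BY val DESC
LIMIT 1

Result: Basketball with avg(assists) = 10.00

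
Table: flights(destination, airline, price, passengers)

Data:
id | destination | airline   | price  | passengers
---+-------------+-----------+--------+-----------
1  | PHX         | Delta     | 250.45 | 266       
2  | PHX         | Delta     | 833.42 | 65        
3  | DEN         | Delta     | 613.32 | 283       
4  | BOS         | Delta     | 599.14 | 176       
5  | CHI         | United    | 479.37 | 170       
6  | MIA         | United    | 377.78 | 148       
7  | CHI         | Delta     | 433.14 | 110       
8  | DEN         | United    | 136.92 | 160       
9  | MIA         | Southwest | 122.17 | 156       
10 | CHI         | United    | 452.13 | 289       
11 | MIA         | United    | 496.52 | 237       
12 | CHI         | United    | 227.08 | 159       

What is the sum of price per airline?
SELECT airline, SUM(price) as result
FROM flights
GROUP BY airline

Result:
  Delta: 2729.47
  Southwest: 122.17
  United: 2169.80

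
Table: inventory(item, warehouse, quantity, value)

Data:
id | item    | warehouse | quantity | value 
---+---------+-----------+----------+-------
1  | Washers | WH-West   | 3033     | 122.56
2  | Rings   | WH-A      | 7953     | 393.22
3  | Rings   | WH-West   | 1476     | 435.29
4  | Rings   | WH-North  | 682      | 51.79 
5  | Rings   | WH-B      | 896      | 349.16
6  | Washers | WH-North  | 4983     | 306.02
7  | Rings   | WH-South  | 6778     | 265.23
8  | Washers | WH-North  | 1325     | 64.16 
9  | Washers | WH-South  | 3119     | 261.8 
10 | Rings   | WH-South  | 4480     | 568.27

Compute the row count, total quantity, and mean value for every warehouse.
SELECT warehouse,
       COUNT(*) as cnt,
       SUM(quantity) as total_quantity,
       AVG(value) as avg_value
FROM inventory
GROUP BY warehouse

Result:
  WH-A: 1 records, 7953 total quantity, 393.22 avg value
  WH-B: 1 records, 896 total quantity, 349.16 avg value
  WH-North: 3 records, 6990 total quantity, 140.66 avg value
  WH-South: 3 records, 14377 total quantity, 365.10 avg value
  WH-West: 2 records, 4509 total quantity, 278.93 avg value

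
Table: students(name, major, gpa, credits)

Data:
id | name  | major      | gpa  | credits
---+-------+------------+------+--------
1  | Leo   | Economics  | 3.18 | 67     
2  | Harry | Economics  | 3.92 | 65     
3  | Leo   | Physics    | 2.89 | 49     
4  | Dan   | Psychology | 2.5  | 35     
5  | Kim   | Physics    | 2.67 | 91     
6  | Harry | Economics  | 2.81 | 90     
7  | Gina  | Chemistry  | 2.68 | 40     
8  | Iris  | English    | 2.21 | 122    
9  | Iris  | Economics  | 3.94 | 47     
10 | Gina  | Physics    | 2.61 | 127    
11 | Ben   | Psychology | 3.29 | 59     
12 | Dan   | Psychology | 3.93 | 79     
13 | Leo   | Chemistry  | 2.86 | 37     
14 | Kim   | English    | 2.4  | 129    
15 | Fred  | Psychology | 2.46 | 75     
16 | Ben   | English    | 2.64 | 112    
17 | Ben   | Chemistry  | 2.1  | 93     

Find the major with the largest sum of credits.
SELECT major, SUM(credits) as val
FROM students
GROUP BY major
ORDER BY val DESC
LIMIT 1

Result: English with sum(credits) = 363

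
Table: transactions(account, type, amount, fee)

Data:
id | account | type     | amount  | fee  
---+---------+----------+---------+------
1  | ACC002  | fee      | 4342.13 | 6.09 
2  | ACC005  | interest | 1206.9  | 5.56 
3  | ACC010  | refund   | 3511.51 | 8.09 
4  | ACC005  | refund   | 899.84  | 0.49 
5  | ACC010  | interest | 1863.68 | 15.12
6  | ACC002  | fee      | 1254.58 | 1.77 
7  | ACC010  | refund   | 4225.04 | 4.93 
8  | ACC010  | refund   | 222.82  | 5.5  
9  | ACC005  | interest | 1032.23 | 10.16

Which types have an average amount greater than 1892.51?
SELECT type, AVG(amount)
FROM transactions
GROUP BY type
HAVING AVG(amount) > 1892.51

Result:
  fee: avg=2798.36
  refund: avg=2214.80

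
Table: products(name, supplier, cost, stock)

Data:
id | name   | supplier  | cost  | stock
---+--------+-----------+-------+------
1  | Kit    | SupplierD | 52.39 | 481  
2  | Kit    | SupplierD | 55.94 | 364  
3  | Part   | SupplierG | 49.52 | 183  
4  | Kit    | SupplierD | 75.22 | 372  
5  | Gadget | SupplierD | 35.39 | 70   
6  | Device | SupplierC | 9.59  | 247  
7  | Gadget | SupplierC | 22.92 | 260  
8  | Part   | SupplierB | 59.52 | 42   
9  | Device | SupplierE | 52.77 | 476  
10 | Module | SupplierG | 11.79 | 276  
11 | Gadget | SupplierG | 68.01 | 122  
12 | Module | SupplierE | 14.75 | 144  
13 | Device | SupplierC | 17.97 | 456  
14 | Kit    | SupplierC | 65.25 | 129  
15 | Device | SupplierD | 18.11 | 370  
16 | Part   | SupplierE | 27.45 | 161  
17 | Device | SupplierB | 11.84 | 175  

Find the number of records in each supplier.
SELECT supplier, COUNT(*) as count
FROM products
GROUP BY supplier

Result:
  SupplierB: 2
  SupplierC: 4
  SupplierD: 5
  SupplierE: 3
  SupplierG: 3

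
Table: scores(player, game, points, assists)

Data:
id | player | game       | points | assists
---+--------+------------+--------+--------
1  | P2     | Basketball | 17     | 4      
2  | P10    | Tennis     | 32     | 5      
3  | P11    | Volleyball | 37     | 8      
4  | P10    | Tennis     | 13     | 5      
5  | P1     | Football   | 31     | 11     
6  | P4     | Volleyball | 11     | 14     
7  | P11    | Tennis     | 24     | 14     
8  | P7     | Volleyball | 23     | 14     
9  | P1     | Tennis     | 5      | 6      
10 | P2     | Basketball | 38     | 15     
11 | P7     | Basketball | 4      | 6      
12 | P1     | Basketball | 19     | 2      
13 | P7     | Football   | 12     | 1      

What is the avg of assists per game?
SELECT game, AVG(assists) as result
FROM scores
GROUP BY game

Result:
  Basketball: 6.75
  Football: 6.00
  Tennis: 7.50
  Volleyball: 12.00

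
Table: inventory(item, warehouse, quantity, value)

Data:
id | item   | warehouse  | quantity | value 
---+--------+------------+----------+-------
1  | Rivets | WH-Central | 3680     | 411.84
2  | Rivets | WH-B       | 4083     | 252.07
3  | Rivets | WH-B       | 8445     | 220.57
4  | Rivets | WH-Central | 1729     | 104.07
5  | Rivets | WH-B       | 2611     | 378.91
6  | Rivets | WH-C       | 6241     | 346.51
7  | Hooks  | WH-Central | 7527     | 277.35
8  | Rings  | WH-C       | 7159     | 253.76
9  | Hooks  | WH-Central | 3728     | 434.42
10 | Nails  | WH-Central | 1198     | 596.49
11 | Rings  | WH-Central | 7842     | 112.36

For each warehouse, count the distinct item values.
SELECT warehouse, COUNT(DISTINCT item)
FROM inventory
GROUP BY warehouse

Result:
  WH-B: 1 distinct
  WH-C: 2 distinct
  WH-Central: 4 distinct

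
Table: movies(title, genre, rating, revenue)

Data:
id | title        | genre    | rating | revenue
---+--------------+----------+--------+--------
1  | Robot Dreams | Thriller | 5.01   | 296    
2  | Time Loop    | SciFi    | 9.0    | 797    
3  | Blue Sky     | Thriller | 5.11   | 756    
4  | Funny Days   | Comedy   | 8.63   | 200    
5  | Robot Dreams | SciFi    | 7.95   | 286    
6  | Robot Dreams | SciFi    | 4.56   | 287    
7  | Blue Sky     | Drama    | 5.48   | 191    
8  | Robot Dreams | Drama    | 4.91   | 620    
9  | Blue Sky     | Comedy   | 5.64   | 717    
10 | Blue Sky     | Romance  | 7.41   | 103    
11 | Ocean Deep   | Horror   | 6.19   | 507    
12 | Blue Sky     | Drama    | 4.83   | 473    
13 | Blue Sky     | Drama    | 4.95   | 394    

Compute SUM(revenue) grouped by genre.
SELECT genre, SUM(revenue) as result
FROM movies
GROUP BY genre

Result:
  Comedy: 917
  Drama: 1678
  Horror: 507
  Romance: 103
  SciFi: 1370
  Thriller: 1052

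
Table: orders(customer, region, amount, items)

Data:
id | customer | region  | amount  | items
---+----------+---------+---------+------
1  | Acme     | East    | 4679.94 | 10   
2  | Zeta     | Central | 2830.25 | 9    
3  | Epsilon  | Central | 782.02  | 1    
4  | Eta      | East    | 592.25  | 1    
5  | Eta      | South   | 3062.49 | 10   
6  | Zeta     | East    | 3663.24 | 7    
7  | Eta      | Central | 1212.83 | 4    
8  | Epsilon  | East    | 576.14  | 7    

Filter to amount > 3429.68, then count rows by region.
SELECT region, COUNT(*)
FROM orders
WHERE amount > 3429.68
GROUP BY region

Note: WHERE filters rows before grouping.

Result:
  East: 2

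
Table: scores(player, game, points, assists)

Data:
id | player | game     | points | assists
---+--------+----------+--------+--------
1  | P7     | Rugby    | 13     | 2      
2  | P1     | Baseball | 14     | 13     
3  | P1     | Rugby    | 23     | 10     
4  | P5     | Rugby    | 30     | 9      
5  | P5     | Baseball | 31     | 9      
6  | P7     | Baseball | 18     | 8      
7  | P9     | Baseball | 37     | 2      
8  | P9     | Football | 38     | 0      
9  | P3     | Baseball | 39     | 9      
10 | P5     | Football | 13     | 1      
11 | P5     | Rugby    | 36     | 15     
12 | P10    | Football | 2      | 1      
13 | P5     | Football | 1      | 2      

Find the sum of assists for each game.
SELECT game, SUM(assists) as result
FROM scores
GROUP BY game

Result:
  Baseball: 41
  Football: 4
  Rugby: 36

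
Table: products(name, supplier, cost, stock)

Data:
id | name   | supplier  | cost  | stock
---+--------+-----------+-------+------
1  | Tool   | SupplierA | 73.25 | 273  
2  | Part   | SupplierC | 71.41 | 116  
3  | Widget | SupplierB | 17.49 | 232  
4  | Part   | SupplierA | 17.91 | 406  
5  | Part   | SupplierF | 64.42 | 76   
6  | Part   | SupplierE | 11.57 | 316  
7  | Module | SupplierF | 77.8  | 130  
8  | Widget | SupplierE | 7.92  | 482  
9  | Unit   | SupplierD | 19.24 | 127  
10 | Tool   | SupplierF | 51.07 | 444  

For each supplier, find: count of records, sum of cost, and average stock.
SELECT supplier,
       COUNT(*) as cnt,
       SUM(cost) as total_cost,
       AVG(stock) as avg_stock
FROM products
GROUP BY supplier

Result:
  SupplierA: 2 records, 91.16 total cost, 339.50 avg stock
  SupplierB: 1 records, 17.49 total cost, 232.00 avg stock
  SupplierC: 1 records, 71.41 total cost, 116.00 avg stock
  SupplierD: 1 records, 19.24 total cost, 127.00 avg stock
  SupplierE: 2 records, 19.49 total cost, 399.00 avg stock
  SupplierF: 3 records, 193.29 total cost, 216.67 avg stock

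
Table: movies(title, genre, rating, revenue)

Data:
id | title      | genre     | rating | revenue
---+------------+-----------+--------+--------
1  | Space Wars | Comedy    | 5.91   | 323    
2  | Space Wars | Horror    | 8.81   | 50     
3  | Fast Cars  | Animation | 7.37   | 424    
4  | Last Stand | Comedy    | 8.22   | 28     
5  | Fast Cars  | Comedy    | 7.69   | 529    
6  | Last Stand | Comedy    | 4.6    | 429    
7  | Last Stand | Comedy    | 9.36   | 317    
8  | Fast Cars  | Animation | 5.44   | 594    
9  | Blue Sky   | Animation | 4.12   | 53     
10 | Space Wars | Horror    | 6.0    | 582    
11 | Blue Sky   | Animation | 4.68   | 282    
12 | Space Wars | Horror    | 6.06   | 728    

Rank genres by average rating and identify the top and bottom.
SELECT genre, AVG(rating)
FROM movies
GROUP BY genre
ORDER BY AVG(rating)

All groups:
  Animation: 5.40
  Horror: 6.96
  Comedy: 7.16

Highest: Comedy (7.16)
Lowest: Animation (5.40)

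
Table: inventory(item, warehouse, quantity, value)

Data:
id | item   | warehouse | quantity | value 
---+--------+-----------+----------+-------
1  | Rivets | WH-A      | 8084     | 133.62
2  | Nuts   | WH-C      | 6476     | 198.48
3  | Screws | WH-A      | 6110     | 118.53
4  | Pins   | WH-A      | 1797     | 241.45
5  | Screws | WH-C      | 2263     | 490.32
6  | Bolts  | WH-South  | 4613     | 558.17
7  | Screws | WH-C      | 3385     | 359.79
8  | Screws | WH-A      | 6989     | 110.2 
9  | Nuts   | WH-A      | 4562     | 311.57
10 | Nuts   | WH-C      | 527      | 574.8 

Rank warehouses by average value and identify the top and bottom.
SELECT warehouse, AVG(value)
FROM inventory
GROUP BY warehouse
ORDER BY AVG(value)

All groups:
  WH-A: 183.07
  WH-C: 405.85
  WH-South: 558.17

Highest: WH-South (558.17)
Lowest: WH-A (183.07)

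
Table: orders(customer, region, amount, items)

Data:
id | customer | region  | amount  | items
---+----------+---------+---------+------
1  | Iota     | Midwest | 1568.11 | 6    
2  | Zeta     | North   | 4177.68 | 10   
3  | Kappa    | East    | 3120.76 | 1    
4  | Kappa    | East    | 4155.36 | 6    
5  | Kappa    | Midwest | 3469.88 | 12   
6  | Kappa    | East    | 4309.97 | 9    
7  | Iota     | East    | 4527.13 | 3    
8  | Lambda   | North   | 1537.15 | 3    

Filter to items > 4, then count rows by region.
SELECT region, COUNT(*)
FROM orders
WHERE items > 4
GROUP BY region

Note: WHERE filters rows before grouping.

Result:
  East: 2
  Midwest: 2
  North: 1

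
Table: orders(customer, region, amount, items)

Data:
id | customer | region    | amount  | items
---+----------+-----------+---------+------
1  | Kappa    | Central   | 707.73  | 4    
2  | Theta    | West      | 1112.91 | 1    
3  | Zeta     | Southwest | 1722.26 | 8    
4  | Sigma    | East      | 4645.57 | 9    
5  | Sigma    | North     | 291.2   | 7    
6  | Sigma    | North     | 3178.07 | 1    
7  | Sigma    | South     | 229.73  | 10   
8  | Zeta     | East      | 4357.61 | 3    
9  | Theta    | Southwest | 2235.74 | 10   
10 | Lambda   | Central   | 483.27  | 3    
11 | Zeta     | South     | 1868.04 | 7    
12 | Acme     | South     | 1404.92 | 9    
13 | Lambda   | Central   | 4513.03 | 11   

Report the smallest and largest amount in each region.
SELECT region, MIN(amount), MAX(amount)
FROM orders
GROUP BY region

Result:
  Central: min=483.27, max=4513.03
  East: min=4357.61, max=4645.57
  North: min=291.20, max=3178.07
  South: min=229.73, max=1868.04
  Southwest: min=1722.26, max=2235.74
  West: min=1112.91, max=1112.91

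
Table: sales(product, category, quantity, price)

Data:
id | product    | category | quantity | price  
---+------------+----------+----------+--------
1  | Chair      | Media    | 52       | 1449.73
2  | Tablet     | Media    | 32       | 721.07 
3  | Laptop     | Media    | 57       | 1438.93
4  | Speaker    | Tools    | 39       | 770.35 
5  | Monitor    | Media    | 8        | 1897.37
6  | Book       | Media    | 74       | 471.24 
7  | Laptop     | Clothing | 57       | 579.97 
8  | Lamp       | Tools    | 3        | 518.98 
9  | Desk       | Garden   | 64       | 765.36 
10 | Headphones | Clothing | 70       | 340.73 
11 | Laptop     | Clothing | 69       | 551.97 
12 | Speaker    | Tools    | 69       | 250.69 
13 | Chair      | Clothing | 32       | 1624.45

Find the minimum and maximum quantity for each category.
SELECT category, MIN(quantity), MAX(quantity)
FROM sales
GROUP BY category

Result:
  Clothing: min=32, max=70
  Garden: min=64, max=64
  Media: min=8, max=74
  Tools: min=3, max=69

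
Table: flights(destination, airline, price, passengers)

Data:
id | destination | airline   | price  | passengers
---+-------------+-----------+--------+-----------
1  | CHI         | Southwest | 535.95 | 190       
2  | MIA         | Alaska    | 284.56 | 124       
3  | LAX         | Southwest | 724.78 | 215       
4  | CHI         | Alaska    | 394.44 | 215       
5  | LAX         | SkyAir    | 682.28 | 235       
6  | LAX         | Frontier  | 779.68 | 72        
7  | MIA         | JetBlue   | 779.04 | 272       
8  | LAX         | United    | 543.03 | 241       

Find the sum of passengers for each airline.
SELECT airline, SUM(passengers) as result
FROM flights
GROUP BY airline

Result:
  Alaska: 339
  Frontier: 72
  JetBlue: 272
  SkyAir: 235
  Southwest: 405
  United: 241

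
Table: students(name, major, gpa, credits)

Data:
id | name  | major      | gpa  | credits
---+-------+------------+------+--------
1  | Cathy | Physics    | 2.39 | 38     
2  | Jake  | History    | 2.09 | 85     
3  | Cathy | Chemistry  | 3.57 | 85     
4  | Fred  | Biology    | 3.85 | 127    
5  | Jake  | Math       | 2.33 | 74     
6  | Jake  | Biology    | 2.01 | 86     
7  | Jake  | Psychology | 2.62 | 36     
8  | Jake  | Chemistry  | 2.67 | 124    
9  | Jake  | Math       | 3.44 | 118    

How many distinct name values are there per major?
SELECT major, COUNT(DISTINCT name)
FROM students
GROUP BY major

Result:
  Biology: 2 distinct
  Chemistry: 2 distinct
  History: 1 distinct
  Math: 1 distinct
  Physics: 1 distinct
  Psychology: 1 distinct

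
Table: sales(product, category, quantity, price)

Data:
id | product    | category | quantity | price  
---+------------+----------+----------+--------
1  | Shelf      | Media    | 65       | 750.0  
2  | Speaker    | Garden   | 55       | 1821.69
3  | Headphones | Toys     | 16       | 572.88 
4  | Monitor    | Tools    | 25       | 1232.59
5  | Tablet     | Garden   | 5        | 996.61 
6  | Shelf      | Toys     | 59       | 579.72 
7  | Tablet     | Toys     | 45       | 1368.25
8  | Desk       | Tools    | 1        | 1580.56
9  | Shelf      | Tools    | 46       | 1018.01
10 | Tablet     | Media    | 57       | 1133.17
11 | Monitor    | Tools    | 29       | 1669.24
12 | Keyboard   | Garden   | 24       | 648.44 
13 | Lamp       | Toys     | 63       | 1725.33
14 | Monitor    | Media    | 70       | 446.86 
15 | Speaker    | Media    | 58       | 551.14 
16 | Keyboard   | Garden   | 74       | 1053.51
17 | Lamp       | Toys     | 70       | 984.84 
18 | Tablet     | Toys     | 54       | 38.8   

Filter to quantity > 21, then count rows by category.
SELECT category, COUNT(*)
FROM sales
WHERE quantity > 21
GROUP BY category

Note: WHERE filters rows before grouping.

Result:
  Garden: 3
  Media: 4
  Tools: 3
  Toys: 5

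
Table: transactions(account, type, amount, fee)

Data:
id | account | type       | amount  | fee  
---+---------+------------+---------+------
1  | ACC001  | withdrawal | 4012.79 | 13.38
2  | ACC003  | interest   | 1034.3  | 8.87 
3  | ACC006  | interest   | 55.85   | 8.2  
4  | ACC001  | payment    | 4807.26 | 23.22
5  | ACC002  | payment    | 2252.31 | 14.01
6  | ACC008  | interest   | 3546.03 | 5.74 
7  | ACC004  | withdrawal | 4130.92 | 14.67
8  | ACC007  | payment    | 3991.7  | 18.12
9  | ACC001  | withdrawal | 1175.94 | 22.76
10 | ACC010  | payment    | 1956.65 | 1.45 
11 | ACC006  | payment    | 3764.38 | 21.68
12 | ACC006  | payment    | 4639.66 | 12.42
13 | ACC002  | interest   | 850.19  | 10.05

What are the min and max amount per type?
SELECT type, MIN(amount), MAX(amount)
FROM transactions
GROUP BY type

Result:
  interest: min=55.85, max=3546.03
  payment: min=1956.65, max=4807.26
  withdrawal: min=1175.94, max=4130.92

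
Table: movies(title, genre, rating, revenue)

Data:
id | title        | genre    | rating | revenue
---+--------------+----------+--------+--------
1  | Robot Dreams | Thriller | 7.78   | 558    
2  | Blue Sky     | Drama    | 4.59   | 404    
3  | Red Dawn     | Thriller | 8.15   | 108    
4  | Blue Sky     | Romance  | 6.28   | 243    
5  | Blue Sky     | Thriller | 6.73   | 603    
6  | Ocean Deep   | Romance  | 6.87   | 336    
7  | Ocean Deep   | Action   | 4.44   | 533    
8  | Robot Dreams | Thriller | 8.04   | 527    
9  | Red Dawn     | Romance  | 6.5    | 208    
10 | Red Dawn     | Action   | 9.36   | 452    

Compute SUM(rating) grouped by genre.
SELECT genre, SUM(rating) as result
FROM movies
GROUP BY genre

Result:
  Action: 13.80
  Drama: 4.59
  Romance: 19.65
  Thriller: 30.70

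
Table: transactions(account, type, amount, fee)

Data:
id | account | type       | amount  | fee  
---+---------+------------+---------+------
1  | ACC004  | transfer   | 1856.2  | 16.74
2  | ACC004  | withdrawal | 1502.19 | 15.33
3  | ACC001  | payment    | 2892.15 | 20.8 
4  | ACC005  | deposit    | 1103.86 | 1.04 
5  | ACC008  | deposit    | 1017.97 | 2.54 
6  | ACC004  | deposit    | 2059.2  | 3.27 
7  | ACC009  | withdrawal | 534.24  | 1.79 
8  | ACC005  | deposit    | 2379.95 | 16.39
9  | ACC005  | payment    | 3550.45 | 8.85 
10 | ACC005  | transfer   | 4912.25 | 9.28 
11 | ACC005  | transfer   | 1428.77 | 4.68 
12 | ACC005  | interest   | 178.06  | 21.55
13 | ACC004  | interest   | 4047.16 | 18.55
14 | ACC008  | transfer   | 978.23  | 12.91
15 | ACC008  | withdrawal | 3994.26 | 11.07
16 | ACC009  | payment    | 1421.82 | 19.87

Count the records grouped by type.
SELECT type, COUNT(*) as count
FROM transactions
GROUP BY type

Result:
  deposit: 4
  interest: 2
  payment: 3
  transfer: 4
  withdrawal: 3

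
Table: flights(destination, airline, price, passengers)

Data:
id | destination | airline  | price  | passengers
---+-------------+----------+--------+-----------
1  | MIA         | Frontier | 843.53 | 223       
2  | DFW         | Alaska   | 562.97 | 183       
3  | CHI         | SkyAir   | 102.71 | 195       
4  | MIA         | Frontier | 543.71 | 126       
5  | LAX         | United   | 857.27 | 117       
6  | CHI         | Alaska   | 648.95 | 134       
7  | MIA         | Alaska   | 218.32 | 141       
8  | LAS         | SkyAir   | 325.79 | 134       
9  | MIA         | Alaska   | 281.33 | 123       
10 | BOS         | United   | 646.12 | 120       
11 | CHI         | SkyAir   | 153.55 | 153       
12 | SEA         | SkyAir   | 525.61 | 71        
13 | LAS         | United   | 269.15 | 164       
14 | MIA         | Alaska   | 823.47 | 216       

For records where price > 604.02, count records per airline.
SELECT airline, COUNT(*)
FROM flights
WHERE price > 604.02
GROUP BY airline

Note: WHERE filters rows before grouping.

Result:
  Alaska: 2
  Frontier: 1
  United: 2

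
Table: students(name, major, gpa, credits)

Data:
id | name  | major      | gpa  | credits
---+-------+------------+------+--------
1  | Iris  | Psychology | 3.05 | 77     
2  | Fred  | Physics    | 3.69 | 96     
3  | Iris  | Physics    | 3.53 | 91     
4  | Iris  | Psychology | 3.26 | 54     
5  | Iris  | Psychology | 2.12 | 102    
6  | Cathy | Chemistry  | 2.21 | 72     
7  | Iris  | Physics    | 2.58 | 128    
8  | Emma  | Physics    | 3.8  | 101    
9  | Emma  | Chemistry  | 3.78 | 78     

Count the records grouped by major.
SELECT major, COUNT(*) as count
FROM students
GROUP BY major

Result:
  Chemistry: 2
  Physics: 4
  Psychology: 3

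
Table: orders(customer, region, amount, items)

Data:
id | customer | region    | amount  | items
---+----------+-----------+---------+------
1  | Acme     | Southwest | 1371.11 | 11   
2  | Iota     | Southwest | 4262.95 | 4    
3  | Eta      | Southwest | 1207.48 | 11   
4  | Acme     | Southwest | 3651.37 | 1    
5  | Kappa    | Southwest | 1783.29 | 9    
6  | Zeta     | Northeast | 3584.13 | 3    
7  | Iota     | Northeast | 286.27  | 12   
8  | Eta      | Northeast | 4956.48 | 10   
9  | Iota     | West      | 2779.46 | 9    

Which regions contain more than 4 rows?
SELECT region, COUNT(*) as cnt
FROM orders
GROUP BY region
HAVING COUNT(*) > 4

Result:
  Southwest: 5

Note: HAVING filters groups after aggregation, WHERE filters rows before.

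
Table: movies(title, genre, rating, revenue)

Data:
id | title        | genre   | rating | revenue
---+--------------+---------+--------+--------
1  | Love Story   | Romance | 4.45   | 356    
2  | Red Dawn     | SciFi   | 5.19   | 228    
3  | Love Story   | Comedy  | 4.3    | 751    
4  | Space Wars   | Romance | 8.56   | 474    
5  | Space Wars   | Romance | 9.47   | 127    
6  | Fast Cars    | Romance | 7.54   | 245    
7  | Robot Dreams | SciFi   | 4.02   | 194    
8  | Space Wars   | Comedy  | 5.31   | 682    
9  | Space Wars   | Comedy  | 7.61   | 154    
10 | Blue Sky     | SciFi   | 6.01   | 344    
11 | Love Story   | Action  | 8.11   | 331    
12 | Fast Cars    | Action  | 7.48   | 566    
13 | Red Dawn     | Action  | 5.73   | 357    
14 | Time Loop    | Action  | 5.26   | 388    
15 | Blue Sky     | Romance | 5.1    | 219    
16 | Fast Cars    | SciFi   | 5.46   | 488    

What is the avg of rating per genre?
SELECT genre, AVG(rating) as result
FROM movies
GROUP BY genre

Result:
  Action: 6.65
  Comedy: 5.74
  Romance: 7.02
  SciFi: 5.17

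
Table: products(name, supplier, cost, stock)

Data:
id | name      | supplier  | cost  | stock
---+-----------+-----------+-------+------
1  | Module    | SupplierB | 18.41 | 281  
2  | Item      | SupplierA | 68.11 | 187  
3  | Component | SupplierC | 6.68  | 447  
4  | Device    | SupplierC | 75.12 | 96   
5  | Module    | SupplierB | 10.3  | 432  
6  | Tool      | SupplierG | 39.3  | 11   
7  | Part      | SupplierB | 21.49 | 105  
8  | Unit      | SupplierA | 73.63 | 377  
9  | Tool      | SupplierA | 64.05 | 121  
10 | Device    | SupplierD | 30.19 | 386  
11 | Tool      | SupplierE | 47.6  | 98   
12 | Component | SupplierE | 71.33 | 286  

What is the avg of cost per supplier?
SELECT supplier, AVG(cost) as result
FROM products
GROUP BY supplier

Result:
  SupplierA: 68.60
  SupplierB: 16.73
  SupplierC: 40.90
  SupplierD: 30.19
  SupplierE: 59.47
  SupplierG: 39.30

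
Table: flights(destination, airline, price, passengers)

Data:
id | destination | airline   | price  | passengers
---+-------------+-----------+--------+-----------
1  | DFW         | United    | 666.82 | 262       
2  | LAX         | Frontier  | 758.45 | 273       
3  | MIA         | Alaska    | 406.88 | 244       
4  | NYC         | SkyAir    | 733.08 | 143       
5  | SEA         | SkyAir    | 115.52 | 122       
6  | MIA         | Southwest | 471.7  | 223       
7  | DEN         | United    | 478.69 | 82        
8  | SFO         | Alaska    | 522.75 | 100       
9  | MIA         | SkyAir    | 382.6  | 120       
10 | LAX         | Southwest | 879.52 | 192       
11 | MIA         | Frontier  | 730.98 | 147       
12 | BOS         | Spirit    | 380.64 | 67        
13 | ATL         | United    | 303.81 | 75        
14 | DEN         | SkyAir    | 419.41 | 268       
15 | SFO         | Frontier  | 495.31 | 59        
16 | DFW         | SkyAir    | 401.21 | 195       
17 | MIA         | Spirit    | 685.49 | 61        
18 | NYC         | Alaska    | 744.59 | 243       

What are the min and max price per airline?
SELECT airline, MIN(price), MAX(price)
FROM flights
GROUP BY airline

Result:
  Alaska: min=406.88, max=744.59
  Frontier: min=495.31, max=758.45
  SkyAir: min=115.52, max=733.08
  Southwest: min=471.70, max=879.52
  Spirit: min=380.64, max=685.49
  United: min=303.81, max=666.82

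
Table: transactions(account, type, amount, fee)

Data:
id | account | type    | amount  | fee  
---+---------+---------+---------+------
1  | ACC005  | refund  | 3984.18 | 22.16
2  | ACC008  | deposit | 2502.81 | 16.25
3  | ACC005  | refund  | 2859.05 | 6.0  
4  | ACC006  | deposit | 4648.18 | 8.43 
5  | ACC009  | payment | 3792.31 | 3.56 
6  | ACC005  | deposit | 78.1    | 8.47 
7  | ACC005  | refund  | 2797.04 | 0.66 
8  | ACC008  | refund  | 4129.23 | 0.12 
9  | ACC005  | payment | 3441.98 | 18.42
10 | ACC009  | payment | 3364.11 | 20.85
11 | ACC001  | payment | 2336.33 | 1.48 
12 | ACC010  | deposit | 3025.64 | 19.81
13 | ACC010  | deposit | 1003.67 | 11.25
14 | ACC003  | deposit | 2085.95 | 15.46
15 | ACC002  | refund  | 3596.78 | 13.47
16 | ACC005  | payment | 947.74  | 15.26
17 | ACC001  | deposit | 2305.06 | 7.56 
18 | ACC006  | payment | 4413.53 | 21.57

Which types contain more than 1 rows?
SELECT type, COUNT(*) as cnt
FROM transactions
GROUP BY type
HAVING COUNT(*) > 1

Result:
  deposit: 7
  payment: 6
  refund: 5

Note: HAVING filters groups after aggregation, WHERE filters rows before.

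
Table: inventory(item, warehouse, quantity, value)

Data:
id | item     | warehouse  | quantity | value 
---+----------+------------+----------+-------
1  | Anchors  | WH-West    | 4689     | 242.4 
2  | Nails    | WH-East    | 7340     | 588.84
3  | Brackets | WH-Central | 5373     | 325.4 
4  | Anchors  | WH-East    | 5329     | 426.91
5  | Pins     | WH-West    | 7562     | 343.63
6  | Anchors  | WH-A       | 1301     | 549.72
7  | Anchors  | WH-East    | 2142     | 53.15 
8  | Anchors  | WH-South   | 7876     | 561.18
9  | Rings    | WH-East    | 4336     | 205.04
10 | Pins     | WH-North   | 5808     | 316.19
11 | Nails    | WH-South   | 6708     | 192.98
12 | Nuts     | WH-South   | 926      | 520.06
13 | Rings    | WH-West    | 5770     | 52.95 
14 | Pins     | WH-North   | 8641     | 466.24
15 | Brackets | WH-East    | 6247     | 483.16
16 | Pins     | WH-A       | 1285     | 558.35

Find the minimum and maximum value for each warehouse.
SELECT warehouse, MIN(value), MAX(value)
FROM inventory
GROUP BY warehouse

Result:
  WH-A: min=549.72, max=558.35
  WH-Central: min=325.40, max=325.40
  WH-East: min=53.15, max=588.84
  WH-North: min=316.19, max=466.24
  WH-South: min=192.98, max=561.18
  WH-West: min=52.95, max=343.63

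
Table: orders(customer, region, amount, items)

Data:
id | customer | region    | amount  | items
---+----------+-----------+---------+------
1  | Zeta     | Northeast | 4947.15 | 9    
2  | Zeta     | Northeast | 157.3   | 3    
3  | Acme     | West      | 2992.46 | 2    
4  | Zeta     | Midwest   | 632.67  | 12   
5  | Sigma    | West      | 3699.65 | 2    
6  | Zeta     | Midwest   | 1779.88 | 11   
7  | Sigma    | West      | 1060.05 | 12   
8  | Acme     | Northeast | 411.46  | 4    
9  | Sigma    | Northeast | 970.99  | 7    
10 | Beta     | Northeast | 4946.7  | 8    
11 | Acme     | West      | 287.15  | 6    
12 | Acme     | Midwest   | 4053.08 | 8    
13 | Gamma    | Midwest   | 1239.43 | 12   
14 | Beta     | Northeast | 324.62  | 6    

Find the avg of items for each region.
SELECT region, AVG(items) as result
FROM orders
GROUP BY region

Result:
  Midwest: 10.75
  Northeast: 6.17
  West: 5.50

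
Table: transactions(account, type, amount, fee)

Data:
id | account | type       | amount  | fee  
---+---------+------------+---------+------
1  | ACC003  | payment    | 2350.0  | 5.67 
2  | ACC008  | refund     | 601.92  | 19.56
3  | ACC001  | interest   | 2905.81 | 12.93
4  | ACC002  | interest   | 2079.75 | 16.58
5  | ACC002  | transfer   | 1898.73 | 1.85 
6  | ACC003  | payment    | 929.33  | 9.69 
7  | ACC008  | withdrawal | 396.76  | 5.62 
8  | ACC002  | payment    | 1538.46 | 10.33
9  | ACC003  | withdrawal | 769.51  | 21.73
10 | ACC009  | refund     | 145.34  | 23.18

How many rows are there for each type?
SELECT type, COUNT(*) as count
FROM transactions
GROUP BY type

Result:
  interest: 2
  payment: 3
  refund: 2
  transfer: 1
  withdrawal: 2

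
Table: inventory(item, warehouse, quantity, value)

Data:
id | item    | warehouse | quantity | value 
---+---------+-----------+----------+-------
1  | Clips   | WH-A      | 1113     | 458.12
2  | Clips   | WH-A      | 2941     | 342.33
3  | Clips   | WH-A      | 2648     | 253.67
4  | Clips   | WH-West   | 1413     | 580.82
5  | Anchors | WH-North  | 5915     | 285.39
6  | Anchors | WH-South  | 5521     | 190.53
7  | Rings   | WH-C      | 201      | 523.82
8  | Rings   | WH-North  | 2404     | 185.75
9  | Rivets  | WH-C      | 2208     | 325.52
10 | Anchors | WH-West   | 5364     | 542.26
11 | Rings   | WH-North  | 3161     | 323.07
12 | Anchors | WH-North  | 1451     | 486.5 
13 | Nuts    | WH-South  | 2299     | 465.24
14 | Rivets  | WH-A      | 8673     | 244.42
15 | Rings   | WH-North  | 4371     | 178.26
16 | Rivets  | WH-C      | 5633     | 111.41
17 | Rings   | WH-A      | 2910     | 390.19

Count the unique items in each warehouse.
SELECT warehouse, COUNT(DISTINCT item)
FROM inventory
GROUP BY warehouse

Result:
  WH-A: 3 distinct
  WH-C: 2 distinct
  WH-North: 2 distinct
  WH-South: 2 distinct
  WH-West: 2 distinct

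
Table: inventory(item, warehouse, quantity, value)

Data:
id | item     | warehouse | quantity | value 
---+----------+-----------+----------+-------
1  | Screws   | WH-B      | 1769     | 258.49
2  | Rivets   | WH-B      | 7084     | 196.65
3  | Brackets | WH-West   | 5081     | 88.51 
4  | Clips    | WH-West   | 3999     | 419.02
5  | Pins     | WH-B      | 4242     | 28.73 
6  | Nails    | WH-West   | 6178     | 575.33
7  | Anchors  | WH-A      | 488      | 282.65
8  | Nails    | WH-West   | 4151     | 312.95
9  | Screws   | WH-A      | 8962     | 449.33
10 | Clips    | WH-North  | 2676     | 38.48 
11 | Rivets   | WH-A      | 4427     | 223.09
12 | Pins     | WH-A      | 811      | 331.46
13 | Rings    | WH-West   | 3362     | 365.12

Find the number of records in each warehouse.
SELECT warehouse, COUNT(*) as count
FROM inventory
GROUP BY warehouse

Result:
  WH-A: 4
  WH-B: 3
  WH-North: 1
  WH-West: 5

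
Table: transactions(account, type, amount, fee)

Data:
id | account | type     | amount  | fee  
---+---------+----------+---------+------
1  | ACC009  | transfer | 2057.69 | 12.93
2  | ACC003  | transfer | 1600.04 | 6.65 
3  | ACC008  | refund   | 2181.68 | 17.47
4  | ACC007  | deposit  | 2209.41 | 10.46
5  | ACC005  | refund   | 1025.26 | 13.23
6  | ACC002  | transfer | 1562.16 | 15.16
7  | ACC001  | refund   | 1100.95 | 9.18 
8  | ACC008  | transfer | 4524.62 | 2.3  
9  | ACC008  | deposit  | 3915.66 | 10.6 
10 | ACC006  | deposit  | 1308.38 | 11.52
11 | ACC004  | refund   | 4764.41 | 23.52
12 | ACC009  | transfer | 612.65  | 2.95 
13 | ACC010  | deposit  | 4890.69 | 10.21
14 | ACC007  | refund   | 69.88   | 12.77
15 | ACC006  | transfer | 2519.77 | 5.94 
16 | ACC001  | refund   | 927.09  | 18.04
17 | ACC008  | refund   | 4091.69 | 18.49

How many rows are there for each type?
SELECT type, COUNT(*) as count
FROM transactions
GROUP BY type

Result:
  deposit: 4
  refund: 7
  transfer: 6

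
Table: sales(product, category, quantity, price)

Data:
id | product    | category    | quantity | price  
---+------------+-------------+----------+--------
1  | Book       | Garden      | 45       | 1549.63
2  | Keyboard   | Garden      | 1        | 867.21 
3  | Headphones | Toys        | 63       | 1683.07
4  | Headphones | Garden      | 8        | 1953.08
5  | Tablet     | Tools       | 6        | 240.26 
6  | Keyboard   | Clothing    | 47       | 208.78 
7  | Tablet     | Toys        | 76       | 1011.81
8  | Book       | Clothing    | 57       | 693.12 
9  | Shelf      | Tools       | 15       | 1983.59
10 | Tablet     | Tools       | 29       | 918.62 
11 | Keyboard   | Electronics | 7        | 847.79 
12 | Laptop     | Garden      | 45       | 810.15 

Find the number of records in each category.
SELECT category, COUNT(*) as count
FROM sales
GROUP BY category

Result:
  Clothing: 2
  Electronics: 1
  Garden: 4
  Tools: 3
  Toys: 2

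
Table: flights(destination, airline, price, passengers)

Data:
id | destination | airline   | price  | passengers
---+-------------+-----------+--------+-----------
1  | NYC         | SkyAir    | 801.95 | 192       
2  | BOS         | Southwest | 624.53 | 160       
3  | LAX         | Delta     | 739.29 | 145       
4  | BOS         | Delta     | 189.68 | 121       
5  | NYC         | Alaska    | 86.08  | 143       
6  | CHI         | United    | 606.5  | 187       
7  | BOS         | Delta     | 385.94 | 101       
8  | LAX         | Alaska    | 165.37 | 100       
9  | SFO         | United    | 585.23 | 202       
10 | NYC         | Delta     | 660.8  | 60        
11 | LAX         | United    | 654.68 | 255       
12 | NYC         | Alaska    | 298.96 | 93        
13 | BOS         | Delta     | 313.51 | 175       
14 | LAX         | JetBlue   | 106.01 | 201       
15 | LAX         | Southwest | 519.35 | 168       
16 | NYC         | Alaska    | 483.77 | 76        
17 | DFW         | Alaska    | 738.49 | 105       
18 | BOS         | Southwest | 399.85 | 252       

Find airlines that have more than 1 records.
SELECT airline, COUNT(*) as cnt
FROM flights
GROUP BY airline
HAVING COUNT(*) > 1

Result:
  Alaska: 5
  Delta: 5
  Southwest: 3
  United: 3

Note: HAVING filters groups after aggregation, WHERE filters rows before.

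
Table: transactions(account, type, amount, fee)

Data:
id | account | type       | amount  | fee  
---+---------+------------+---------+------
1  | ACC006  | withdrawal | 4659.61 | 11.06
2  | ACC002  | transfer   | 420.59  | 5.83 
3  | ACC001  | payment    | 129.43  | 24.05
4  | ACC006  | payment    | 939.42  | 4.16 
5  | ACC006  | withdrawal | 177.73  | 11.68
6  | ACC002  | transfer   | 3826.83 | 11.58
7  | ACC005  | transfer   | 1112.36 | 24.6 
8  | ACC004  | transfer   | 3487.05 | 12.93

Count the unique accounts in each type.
SELECT type, COUNT(DISTINCT account)
FROM transactions
GROUP BY type

Result:
  payment: 2 distinct
  transfer: 3 distinct
  withdrawal: 1 distinct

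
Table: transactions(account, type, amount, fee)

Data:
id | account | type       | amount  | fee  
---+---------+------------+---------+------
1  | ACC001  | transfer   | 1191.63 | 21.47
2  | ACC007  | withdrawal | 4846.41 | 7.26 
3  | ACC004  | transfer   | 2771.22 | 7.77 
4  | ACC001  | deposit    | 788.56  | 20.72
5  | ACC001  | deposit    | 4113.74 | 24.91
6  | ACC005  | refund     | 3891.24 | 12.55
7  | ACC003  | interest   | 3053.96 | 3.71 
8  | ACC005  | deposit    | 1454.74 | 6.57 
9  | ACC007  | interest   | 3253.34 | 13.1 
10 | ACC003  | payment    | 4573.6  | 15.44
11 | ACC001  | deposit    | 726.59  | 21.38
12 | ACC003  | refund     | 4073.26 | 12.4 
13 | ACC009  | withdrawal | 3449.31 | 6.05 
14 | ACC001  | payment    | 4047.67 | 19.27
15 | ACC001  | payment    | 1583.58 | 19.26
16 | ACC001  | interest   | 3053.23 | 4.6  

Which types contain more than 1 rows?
SELECT type, COUNT(*) as cnt
FROM transactions
GROUP BY type
HAVING COUNT(*) > 1

Result:
  deposit: 4
  interest: 3
  payment: 3
  refund: 2
  transfer: 2
  withdrawal: 2

Note: HAVING filters groups after aggregation, WHERE filters rows before.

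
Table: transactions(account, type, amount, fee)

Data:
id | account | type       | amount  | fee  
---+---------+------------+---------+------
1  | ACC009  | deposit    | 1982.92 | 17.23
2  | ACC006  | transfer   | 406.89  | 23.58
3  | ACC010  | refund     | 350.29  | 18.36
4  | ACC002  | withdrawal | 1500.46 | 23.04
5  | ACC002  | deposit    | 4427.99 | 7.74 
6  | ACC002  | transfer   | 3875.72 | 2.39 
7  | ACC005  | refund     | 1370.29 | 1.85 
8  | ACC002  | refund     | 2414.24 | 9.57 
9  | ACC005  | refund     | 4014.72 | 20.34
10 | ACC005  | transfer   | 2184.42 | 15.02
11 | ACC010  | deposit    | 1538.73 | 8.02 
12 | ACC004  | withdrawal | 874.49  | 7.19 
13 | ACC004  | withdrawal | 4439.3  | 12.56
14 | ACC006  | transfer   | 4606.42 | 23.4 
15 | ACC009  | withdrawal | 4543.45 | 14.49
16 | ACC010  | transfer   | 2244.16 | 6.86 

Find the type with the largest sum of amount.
SELECT type, SUM(amount) as val
FROM transactions
GROUP BY type
ORDER BY val DESC
LIMIT 1

Result: transfer with sum(amount) = 13317.61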